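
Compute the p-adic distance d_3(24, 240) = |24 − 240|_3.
d_3(24, 240) = 1/27

Step 1 — x − y = 24 − 240 = -216. Step 2 — v_3(-216) = 3 (factor: -216 = −(3^3 · 8); the sign does not affect v_p). Step 3 — |x − y|_3 = 3^{-3} = 1/27.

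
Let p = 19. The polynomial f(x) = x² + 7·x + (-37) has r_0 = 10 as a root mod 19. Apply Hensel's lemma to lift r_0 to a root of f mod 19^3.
r_2 = 3468 (mod 6859)

Hensel: r_{i+1} = r_i − f(r_i)·(f′(r_i))^{-1} mod 19^{i+2}, f′(x) = 2x + 7. Iterate:
  r_0 = 10 (mod 19)
  r_1 = 219 (mod 361)
  r_2 = 3468 (mod 6859)
Final: r = 3468 satisfies f(r) ≡ 0 mod 19^3.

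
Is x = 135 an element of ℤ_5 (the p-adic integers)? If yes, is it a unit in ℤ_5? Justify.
x ∈ ℤ_5 but not a unit; v_5(x) = 1 > 0

ℤ_5 = {x ∈ ℚ_5 : v_5(x) ≥ 0} and ℤ_5^× = {x ∈ ℤ_5 : v_5(x) = 0}. Here v_5(135) = v_5(num) − v_5(den) = 1; compare against these criteria.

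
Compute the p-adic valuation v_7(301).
v_7(301) = 1

v_7(n) is the largest exponent k such that 7^k divides n. Factor out: 301 = 7^1 · 43. (Sign doesn't affect v_p.) So v_7(301) = 1.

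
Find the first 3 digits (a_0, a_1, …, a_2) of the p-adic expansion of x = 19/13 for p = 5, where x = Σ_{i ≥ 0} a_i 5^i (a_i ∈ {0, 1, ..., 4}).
(a_0, …, a_2) = (3, 2, 3)

v_5(19/13) = 0 (numerator and denominator both coprime to 5), so x ∈ ℤ_5^×. Compute digits iteratively via a_i = x_i mod 5, x_{i+1} = (x_i − a_i)/5, with x_0 = x:
  x_0 = 19/13;  a_0 = 3;  x_1 = (x_0 − 3)/5 = -4/13
  x_1 = -4/13;  a_1 = 2;  x_2 = (x_1 − 2)/5 = -6/13
  x_2 = -6/13;  a_2 = 3;  x_3 = (x_2 − 3)/5 = -9/13
Digits: (3, 2, 3).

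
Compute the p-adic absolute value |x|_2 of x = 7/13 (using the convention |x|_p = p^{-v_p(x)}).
|7/13|_2 = 1

Step 1 — compute v_2(x) by factoring powers of 2 out of the numerator and denominator: v_2(7/13) = 0. Step 2 — apply |x|_p = p^{-v_p(x)} = 2^{0} = 1.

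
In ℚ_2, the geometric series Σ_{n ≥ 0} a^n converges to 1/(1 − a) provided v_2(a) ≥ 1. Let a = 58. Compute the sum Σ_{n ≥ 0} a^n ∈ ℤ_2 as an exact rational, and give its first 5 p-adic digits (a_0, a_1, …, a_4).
Σ a^n = 1/(1 − a) = -1/57;  first 5 digits = (1, 1, 1, 0, 1)

v_2(a) = 1 ≥ 1, so the series converges in ℤ_2 to 1/(1 − a) = 1/(1 − 58) = -1/57. Expand this rational in ℤ_2: compute digits iteratively via d_i = x_i mod 2, x_{i+1} = (x_i − d_i)/2. The first 5 digits are (1, 1, 1, 0, 1).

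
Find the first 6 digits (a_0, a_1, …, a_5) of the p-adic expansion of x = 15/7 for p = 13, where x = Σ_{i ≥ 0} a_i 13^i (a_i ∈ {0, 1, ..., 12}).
(a_0, …, a_5) = (4, 11, 1, 11, 1, 11)

v_13(15/7) = 0 (numerator and denominator both coprime to 13), so x ∈ ℤ_13^×. Compute digits iteratively via a_i = x_i mod 13, x_{i+1} = (x_i − a_i)/13, with x_0 = x:
  x_0 = 15/7;  a_0 = 4;  x_1 = (x_0 − 4)/13 = -1/7
  x_1 = -1/7;  a_1 = 11;  x_2 = (x_1 − 11)/13 = -6/7
  x_2 = -6/7;  a_2 = 1;  x_3 = (x_2 − 1)/13 = -1/7
  x_3 = -1/7;  a_3 = 11;  x_4 = (x_3 − 11)/13 = -6/7
  x_4 = -6/7;  a_4 = 1;  x_5 = (x_4 − 1)/13 = -1/7
  x_5 = -1/7;  a_5 = 11;  x_6 = (x_5 − 11)/13 = -6/7
Digits: (4, 11, 1, 11, 1, 11).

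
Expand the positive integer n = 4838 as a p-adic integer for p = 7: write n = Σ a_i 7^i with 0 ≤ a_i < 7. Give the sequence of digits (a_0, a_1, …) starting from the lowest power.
(a_0, a_1, …) = (1, 5, 0, 0, 2)

Repeated division by 7 gives the digits low-to-high: 4838 = 1 + 5·7^1 + 2·7^4. Digit sequence: (1, 5, 0, 0, 2).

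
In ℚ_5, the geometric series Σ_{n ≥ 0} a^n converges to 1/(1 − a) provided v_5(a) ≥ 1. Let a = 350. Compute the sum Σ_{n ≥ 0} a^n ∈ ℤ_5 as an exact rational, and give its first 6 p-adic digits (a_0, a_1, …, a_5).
Σ a^n = 1/(1 − a) = -1/349;  first 6 digits = (1, 0, 4, 2, 1, 4)

v_5(a) = 2 ≥ 1, so the series converges in ℤ_5 to 1/(1 − a) = 1/(1 − 350) = -1/349. Expand this rational in ℤ_5: compute digits iteratively via d_i = x_i mod 5, x_{i+1} = (x_i − d_i)/5. The first 6 digits are (1, 0, 4, 2, 1, 4).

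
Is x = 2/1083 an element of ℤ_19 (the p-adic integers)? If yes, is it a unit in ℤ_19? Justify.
x ∉ ℤ_19 (v_19(x) = -2 < 0)

ℤ_19 = {x ∈ ℚ_19 : v_19(x) ≥ 0} and ℤ_19^× = {x ∈ ℤ_19 : v_19(x) = 0}. Here v_19(2/1083) = v_19(num) − v_19(den) = -2; compare against these criteria.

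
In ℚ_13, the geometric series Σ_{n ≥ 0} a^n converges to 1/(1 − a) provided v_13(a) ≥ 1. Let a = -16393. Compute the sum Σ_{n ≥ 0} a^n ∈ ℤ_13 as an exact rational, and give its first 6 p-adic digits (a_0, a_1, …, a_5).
Σ a^n = 1/(1 − a) = 1/16394;  first 6 digits = (1, 0, 7, 5, 9, 8)

v_13(a) = 2 ≥ 1, so the series converges in ℤ_13 to 1/(1 − a) = 1/(1 − (-16393)) = 1/16394. Expand this rational in ℤ_13: compute digits iteratively via d_i = x_i mod 13, x_{i+1} = (x_i − d_i)/13. The first 6 digits are (1, 0, 7, 5, 9, 8).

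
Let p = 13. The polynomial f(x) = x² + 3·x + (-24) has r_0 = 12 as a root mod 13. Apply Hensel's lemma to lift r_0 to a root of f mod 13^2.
r_1 = 25 (mod 169)

Hensel: r_{i+1} = r_i − f(r_i)·(f′(r_i))^{-1} mod 13^{i+2}, f′(x) = 2x + 3. Iterate:
  r_0 = 12 (mod 13)
  r_1 = 25 (mod 169)
Final: r = 25 satisfies f(r) ≡ 0 mod 13^2.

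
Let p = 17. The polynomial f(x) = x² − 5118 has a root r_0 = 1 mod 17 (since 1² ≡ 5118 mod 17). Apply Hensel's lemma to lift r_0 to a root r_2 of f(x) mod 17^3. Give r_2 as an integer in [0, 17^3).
r_2 = 4727 (mod 4913)

Hensel's recurrence: r_{i+1} = r_i − f(r_i)·(f′(r_i))^{-1} mod 17^{i+2}, with f′(x) = 2x. Iterate:
  r_0 = 1 (mod 17)
  r_1 = 103 (mod 289)
  r_2 = 4727 (mod 4913)
Final: r_2 = 4727, and one checks f(r_2) ≡ 0 mod 17^3.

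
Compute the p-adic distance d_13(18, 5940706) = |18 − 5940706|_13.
d_13(18, 5940706) = 1/371293

Step 1 — x − y = 18 − 5940706 = -5940688. Step 2 — v_13(-5940688) = 5 (factor: -5940688 = −(13^5 · 16); the sign does not affect v_p). Step 3 — |x − y|_13 = 13^{-5} = 1/371293.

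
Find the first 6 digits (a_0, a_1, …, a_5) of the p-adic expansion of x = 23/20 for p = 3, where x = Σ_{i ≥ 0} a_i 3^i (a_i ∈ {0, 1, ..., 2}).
(a_0, …, a_5) = (1, 2, 1, 2, 2, 1)

v_3(23/20) = 0 (numerator and denominator both coprime to 3), so x ∈ ℤ_3^×. Compute digits iteratively via a_i = x_i mod 3, x_{i+1} = (x_i − a_i)/3, with x_0 = x:
  x_0 = 23/20;  a_0 = 1;  x_1 = (x_0 − 1)/3 = 1/20
  x_1 = 1/20;  a_1 = 2;  x_2 = (x_1 − 2)/3 = -13/20
  x_2 = -13/20;  a_2 = 1;  x_3 = (x_2 − 1)/3 = -11/20
  x_3 = -11/20;  a_3 = 2;  x_4 = (x_3 − 2)/3 = -17/20
  x_4 = -17/20;  a_4 = 2;  x_5 = (x_4 − 2)/3 = -19/20
  x_5 = -19/20;  a_5 = 1;  x_6 = (x_5 − 1)/3 = -13/20
Digits: (1, 2, 1, 2, 2, 1).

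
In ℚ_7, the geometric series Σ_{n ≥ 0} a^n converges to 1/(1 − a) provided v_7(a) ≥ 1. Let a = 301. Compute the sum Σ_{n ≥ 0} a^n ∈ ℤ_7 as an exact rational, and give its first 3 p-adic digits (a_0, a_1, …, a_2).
Σ a^n = 1/(1 − a) = -1/300;  first 3 digits = (1, 1, 0)

v_7(a) = 1 ≥ 1, so the series converges in ℤ_7 to 1/(1 − a) = 1/(1 − 301) = -1/300. Expand this rational in ℤ_7: compute digits iteratively via d_i = x_i mod 7, x_{i+1} = (x_i − d_i)/7. The first 3 digits are (1, 1, 0).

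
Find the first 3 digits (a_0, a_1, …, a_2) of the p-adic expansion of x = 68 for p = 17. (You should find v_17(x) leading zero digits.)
(a_0, …, a_2) = (0, 4, 0)

v_17(68) = 1, so a_0 = ... = a_0 = 0. Factor out: x = 17^1 · u with u = 4 a unit in ℤ_17. Expand u iteratively via a_{v+i} = u_i mod 17, u_{i+1} = (u_i − a_{v+i})/17:
  u_0 = 4;  a_1 = 4;  u_1 = (u_0 − 4)/17 = 0
  u_1 = 0;  a_2 = 0;  u_2 = (u_1 − 0)/17 = 0
Digits: (0, 4, 0).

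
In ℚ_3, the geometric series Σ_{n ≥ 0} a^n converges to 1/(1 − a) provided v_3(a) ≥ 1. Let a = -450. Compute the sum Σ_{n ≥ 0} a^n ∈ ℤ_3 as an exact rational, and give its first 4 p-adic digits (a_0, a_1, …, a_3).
Σ a^n = 1/(1 − a) = 1/451;  first 4 digits = (1, 0, 1, 1)

v_3(a) = 2 ≥ 1, so the series converges in ℤ_3 to 1/(1 − a) = 1/(1 − (-450)) = 1/451. Expand this rational in ℤ_3: compute digits iteratively via d_i = x_i mod 3, x_{i+1} = (x_i − d_i)/3. The first 4 digits are (1, 0, 1, 1).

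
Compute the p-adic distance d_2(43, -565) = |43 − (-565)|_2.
d_2(43, -565) = 1/32

Step 1 — x − y = 43 − (-565) = 608. Step 2 — v_2(608) = 5 (factor: 608 = (2^5 · 19); the sign does not affect v_p). Step 3 — |x − y|_2 = 2^{-5} = 1/32.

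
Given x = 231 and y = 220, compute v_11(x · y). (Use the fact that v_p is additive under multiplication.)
v_11(50820) = 2

v_p(x) = 1 (factor: 231 = 11^1 · 21); v_p(y) = 1 (factor: 220 = 11^1 · 20). Additivity: v_p(xy) = v_p(x) + v_p(y) = 1 + 1 = 2. (Direct check: xy = 50820 = 11^2 · (420).)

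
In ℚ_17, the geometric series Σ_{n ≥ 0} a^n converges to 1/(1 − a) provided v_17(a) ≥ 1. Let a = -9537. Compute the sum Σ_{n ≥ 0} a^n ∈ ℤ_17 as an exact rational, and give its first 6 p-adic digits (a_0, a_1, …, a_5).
Σ a^n = 1/(1 − a) = 1/9538;  first 6 digits = (1, 0, 1, 15, 0, 13)

v_17(a) = 2 ≥ 1, so the series converges in ℤ_17 to 1/(1 − a) = 1/(1 − (-9537)) = 1/9538. Expand this rational in ℤ_17: compute digits iteratively via d_i = x_i mod 17, x_{i+1} = (x_i − d_i)/17. The first 6 digits are (1, 0, 1, 15, 0, 13).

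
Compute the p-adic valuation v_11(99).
v_11(99) = 1

v_11(n) is the largest exponent k such that 11^k divides n. Factor out: 99 = 11^1 · 9. (Sign doesn't affect v_p.) So v_11(99) = 1.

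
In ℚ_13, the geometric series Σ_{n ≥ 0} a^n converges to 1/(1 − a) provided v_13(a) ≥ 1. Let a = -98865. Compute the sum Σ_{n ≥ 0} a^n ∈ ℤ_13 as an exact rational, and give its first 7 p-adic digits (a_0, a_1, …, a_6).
Σ a^n = 1/(1 − a) = 1/98866;  first 7 digits = (1, 0, 0, 7, 9, 12, 9)

v_13(a) = 3 ≥ 1, so the series converges in ℤ_13 to 1/(1 − a) = 1/(1 − (-98865)) = 1/98866. Expand this rational in ℤ_13: compute digits iteratively via d_i = x_i mod 13, x_{i+1} = (x_i − d_i)/13. The first 7 digits are (1, 0, 0, 7, 9, 12, 9).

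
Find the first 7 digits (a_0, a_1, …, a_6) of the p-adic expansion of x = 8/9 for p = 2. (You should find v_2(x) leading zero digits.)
(a_0, …, a_6) = (0, 0, 0, 1, 0, 0, 1)

v_2(8/9) = 3, so a_0 = ... = a_2 = 0. Factor out: x = 2^3 · u with u = 1/9 a unit in ℤ_2. Expand u iteratively via a_{v+i} = u_i mod 2, u_{i+1} = (u_i − a_{v+i})/2:
  u_0 = 1/9;  a_3 = 1;  u_1 = (u_0 − 1)/2 = -4/9
  u_1 = -4/9;  a_4 = 0;  u_2 = (u_1 − 0)/2 = -2/9
  u_2 = -2/9;  a_5 = 0;  u_3 = (u_2 − 0)/2 = -1/9
  u_3 = -1/9;  a_6 = 1;  u_4 = (u_3 − 1)/2 = -5/9
Digits: (0, 0, 0, 1, 0, 0, 1).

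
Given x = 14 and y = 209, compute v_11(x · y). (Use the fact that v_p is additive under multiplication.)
v_11(2926) = 1

v_p(x) = 0 (factor: 14 = 11^0 · 14); v_p(y) = 1 (factor: 209 = 11^1 · 19). Additivity: v_p(xy) = v_p(x) + v_p(y) = 0 + 1 = 1. (Direct check: xy = 2926 = 11^1 · (266).)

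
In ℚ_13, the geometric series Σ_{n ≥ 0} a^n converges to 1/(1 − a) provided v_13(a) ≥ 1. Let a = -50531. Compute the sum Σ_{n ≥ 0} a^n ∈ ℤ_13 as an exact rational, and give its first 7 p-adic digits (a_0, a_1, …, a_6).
Σ a^n = 1/(1 − a) = 1/50532;  first 7 digits = (1, 0, 0, 3, 11, 12, 8)

v_13(a) = 3 ≥ 1, so the series converges in ℤ_13 to 1/(1 − a) = 1/(1 − (-50531)) = 1/50532. Expand this rational in ℤ_13: compute digits iteratively via d_i = x_i mod 13, x_{i+1} = (x_i − d_i)/13. The first 7 digits are (1, 0, 0, 3, 11, 12, 8).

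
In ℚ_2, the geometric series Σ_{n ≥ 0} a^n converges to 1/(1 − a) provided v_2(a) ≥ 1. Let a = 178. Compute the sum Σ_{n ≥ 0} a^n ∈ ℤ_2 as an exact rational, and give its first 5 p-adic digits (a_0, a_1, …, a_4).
Σ a^n = 1/(1 − a) = -1/177;  first 5 digits = (1, 1, 1, 1, 0)

v_2(a) = 1 ≥ 1, so the series converges in ℤ_2 to 1/(1 − a) = 1/(1 − 178) = -1/177. Expand this rational in ℤ_2: compute digits iteratively via d_i = x_i mod 2, x_{i+1} = (x_i − d_i)/2. The first 5 digits are (1, 1, 1, 1, 0).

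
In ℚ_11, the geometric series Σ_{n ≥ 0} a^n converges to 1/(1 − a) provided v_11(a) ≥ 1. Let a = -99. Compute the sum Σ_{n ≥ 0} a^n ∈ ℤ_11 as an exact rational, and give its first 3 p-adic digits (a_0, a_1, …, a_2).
Σ a^n = 1/(1 − a) = 1/100;  first 3 digits = (1, 2, 3)

v_11(a) = 1 ≥ 1, so the series converges in ℤ_11 to 1/(1 − a) = 1/(1 − (-99)) = 1/100. Expand this rational in ℤ_11: compute digits iteratively via d_i = x_i mod 11, x_{i+1} = (x_i − d_i)/11. The first 3 digits are (1, 2, 3).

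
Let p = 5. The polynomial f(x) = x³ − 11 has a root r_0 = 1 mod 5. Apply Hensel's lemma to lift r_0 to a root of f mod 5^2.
r_1 = 21 (mod 25)

Hensel: r_{i+1} = r_i − f(r_i)/f′(r_i) mod 5^{i+2}, where f′(x) = 3x². Iterate:
  r_0 = 1 (mod 5)
  r_1 = 21 (mod 25)
Final: r = 21 with f(r) ≡ 0 mod 5^2.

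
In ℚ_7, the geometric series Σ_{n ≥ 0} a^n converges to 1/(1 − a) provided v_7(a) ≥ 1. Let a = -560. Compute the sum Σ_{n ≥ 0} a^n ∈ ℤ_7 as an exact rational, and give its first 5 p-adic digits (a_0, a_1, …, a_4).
Σ a^n = 1/(1 − a) = 1/561;  first 5 digits = (1, 4, 4, 3, 1)

v_7(a) = 1 ≥ 1, so the series converges in ℤ_7 to 1/(1 − a) = 1/(1 − (-560)) = 1/561. Expand this rational in ℤ_7: compute digits iteratively via d_i = x_i mod 7, x_{i+1} = (x_i − d_i)/7. The first 5 digits are (1, 4, 4, 3, 1).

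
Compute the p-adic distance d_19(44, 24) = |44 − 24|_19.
d_19(44, 24) = 1

Step 1 — x − y = 44 − 24 = 20. Step 2 — v_19(20) = 0 (factor: 20 = (19^0 · 20); the sign does not affect v_p). Step 3 — |x − y|_19 = 19^{0} = 1.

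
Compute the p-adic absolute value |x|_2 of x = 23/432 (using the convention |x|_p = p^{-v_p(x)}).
|23/432|_2 = 16

Step 1 — compute v_2(x) by factoring powers of 2 out of the numerator and denominator: v_2(23/432) = -4. Step 2 — apply |x|_p = p^{-v_p(x)} = 2^{4} = 16.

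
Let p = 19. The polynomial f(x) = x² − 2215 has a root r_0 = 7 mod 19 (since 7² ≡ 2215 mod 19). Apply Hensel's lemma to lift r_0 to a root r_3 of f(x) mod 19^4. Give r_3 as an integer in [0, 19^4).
r_3 = 18779 (mod 130321)

Hensel's recurrence: r_{i+1} = r_i − f(r_i)·(f′(r_i))^{-1} mod 19^{i+2}, with f′(x) = 2x. Iterate:
  r_0 = 7 (mod 19)
  r_1 = 7 (mod 361)
  r_2 = 5061 (mod 6859)
  r_3 = 18779 (mod 130321)
Final: r_3 = 18779, and one checks f(r_3) ≡ 0 mod 19^4.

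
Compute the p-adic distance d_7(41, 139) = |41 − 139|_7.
d_7(41, 139) = 1/49

Step 1 — x − y = 41 − 139 = -98. Step 2 — v_7(-98) = 2 (factor: -98 = −(7^2 · 2); the sign does not affect v_p). Step 3 — |x − y|_7 = 7^{-2} = 1/49.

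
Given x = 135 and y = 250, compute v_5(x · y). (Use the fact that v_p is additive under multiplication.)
v_5(33750) = 4

v_p(x) = 1 (factor: 135 = 5^1 · 27); v_p(y) = 3 (factor: 250 = 5^3 · 2). Additivity: v_p(xy) = v_p(x) + v_p(y) = 1 + 3 = 4. (Direct check: xy = 33750 = 5^4 · (54).)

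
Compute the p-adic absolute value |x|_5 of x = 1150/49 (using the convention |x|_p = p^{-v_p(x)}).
|1150/49|_5 = 1/25

Step 1 — compute v_5(x) by factoring powers of 5 out of the numerator and denominator: v_5(1150/49) = 2. Step 2 — apply |x|_p = p^{-v_p(x)} = 5^{-2} = 1/25.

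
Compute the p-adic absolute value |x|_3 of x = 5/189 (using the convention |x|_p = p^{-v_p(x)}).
|5/189|_3 = 27

Step 1 — compute v_3(x) by factoring powers of 3 out of the numerator and denominator: v_3(5/189) = -3. Step 2 — apply |x|_p = p^{-v_p(x)} = 3^{3} = 27.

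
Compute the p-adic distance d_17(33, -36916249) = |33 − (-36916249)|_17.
d_17(33, -36916249) = 1/1419857

Step 1 — x − y = 33 − (-36916249) = 36916282. Step 2 — v_17(36916282) = 5 (factor: 36916282 = (17^5 · 26); the sign does not affect v_p). Step 3 — |x − y|_17 = 17^{-5} = 1/1419857.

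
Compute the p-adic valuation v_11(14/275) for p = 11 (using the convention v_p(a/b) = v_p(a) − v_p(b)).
v_11(14/275) = -1

Factor powers of 11 from the numerator and denominator of the reduced fraction: 14 = 11^0 · 14 and 275 = 11^1 · 25. Apply v_p(a/b) = v_p(a) − v_p(b): v_11(14/275) = 0 − 1 = -1.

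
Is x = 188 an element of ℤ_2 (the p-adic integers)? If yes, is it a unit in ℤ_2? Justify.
x ∈ ℤ_2 but not a unit; v_2(x) = 2 > 0

ℤ_2 = {x ∈ ℚ_2 : v_2(x) ≥ 0} and ℤ_2^× = {x ∈ ℤ_2 : v_2(x) = 0}. Here v_2(188) = v_2(num) − v_2(den) = 2; compare against these criteria.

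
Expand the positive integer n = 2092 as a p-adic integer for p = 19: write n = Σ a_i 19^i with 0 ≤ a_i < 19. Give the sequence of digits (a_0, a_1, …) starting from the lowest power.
(a_0, a_1, …) = (2, 15, 5)

Repeated division by 19 gives the digits low-to-high: 2092 = 2 + 15·19^1 + 5·19^2. Digit sequence: (2, 15, 5).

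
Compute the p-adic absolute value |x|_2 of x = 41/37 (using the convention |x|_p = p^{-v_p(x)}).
|41/37|_2 = 1

Step 1 — compute v_2(x) by factoring powers of 2 out of the numerator and denominator: v_2(41/37) = 0. Step 2 — apply |x|_p = p^{-v_p(x)} = 2^{0} = 1.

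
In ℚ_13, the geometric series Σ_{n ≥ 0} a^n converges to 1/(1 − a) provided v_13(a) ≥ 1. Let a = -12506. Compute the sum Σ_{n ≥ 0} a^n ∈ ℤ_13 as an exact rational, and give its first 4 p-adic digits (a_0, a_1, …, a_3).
Σ a^n = 1/(1 − a) = 1/12507;  first 4 digits = (1, 0, 4, 7)

v_13(a) = 2 ≥ 1, so the series converges in ℤ_13 to 1/(1 − a) = 1/(1 − (-12506)) = 1/12507. Expand this rational in ℤ_13: compute digits iteratively via d_i = x_i mod 13, x_{i+1} = (x_i − d_i)/13. The first 4 digits are (1, 0, 4, 7).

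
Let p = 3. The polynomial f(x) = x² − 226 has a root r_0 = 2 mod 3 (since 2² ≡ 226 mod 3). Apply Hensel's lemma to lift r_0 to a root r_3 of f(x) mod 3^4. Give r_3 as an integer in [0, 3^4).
r_3 = 8 (mod 81)

Hensel's recurrence: r_{i+1} = r_i − f(r_i)·(f′(r_i))^{-1} mod 3^{i+2}, with f′(x) = 2x. Iterate:
  r_0 = 2 (mod 3)
  r_1 = 8 (mod 9)
  r_2 = 8 (mod 27)
  r_3 = 8 (mod 81)
Final: r_3 = 8, and one checks f(r_3) ≡ 0 mod 3^4.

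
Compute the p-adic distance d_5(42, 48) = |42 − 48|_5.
d_5(42, 48) = 1

Step 1 — x − y = 42 − 48 = -6. Step 2 — v_5(-6) = 0 (factor: -6 = −(5^0 · 6); the sign does not affect v_p). Step 3 — |x − y|_5 = 5^{0} = 1.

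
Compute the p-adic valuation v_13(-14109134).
v_13(-14109134) = 5

v_13(n) is the largest exponent k such that 13^k divides n. Factor out: -14109134 = -13^5 · 38. (Sign doesn't affect v_p.) So v_13(-14109134) = 5.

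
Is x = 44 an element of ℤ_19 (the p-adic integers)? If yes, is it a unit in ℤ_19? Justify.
x ∈ ℤ_19^× (unit); v_19(x) = 0

ℤ_19 = {x ∈ ℚ_19 : v_19(x) ≥ 0} and ℤ_19^× = {x ∈ ℤ_19 : v_19(x) = 0}. Here v_19(44) = v_19(num) − v_19(den) = 0; compare against these criteria.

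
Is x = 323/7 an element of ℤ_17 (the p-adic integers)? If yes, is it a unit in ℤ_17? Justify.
x ∈ ℤ_17 but not a unit; v_17(x) = 1 > 0

ℤ_17 = {x ∈ ℚ_17 : v_17(x) ≥ 0} and ℤ_17^× = {x ∈ ℤ_17 : v_17(x) = 0}. Here v_17(323/7) = v_17(num) − v_17(den) = 1; compare against these criteria.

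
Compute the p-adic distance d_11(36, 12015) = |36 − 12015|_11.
d_11(36, 12015) = 1/1331

Step 1 — x − y = 36 − 12015 = -11979. Step 2 — v_11(-11979) = 3 (factor: -11979 = −(11^3 · 9); the sign does not affect v_p). Step 3 — |x − y|_11 = 11^{-3} = 1/1331.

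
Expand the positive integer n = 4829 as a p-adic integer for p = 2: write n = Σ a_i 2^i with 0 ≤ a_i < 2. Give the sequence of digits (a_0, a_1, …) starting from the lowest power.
(a_0, a_1, …) = (1, 0, 1, 1, 1, 0, 1, 1, 0, 1, 0, 0, 1)

Repeated division by 2 gives the digits low-to-high: 4829 = 1 + 1·2^2 + 1·2^3 + 1·2^4 + 1·2^6 + 1·2^7 + 1·2^9 + 1·2^12. Digit sequence: (1, 0, 1, 1, 1, 0, 1, 1, 0, 1, 0, 0, 1).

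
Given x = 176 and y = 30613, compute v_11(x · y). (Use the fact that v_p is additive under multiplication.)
v_11(5387888) = 4

v_p(x) = 1 (factor: 176 = 11^1 · 16); v_p(y) = 3 (factor: 30613 = 11^3 · 23). Additivity: v_p(xy) = v_p(x) + v_p(y) = 1 + 3 = 4. (Direct check: xy = 5387888 = 11^4 · (368).)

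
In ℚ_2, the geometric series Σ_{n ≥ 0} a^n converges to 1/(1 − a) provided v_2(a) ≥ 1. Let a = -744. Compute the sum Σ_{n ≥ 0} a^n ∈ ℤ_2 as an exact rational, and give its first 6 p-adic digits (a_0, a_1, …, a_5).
Σ a^n = 1/(1 − a) = 1/745;  first 6 digits = (1, 0, 0, 1, 1, 0)

v_2(a) = 3 ≥ 1, so the series converges in ℤ_2 to 1/(1 − a) = 1/(1 − (-744)) = 1/745. Expand this rational in ℤ_2: compute digits iteratively via d_i = x_i mod 2, x_{i+1} = (x_i − d_i)/2. The first 6 digits are (1, 0, 0, 1, 1, 0).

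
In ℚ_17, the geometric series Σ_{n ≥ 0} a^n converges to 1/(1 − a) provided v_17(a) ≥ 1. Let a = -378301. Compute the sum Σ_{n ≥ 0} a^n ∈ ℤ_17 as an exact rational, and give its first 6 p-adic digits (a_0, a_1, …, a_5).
Σ a^n = 1/(1 − a) = 1/378302;  first 6 digits = (1, 0, 0, 8, 12, 16)

v_17(a) = 3 ≥ 1, so the series converges in ℤ_17 to 1/(1 − a) = 1/(1 − (-378301)) = 1/378302. Expand this rational in ℤ_17: compute digits iteratively via d_i = x_i mod 17, x_{i+1} = (x_i − d_i)/17. The first 6 digits are (1, 0, 0, 8, 12, 16).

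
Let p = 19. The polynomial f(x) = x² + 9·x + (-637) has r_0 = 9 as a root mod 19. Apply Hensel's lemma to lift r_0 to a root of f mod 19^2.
r_1 = 294 (mod 361)

Hensel: r_{i+1} = r_i − f(r_i)·(f′(r_i))^{-1} mod 19^{i+2}, f′(x) = 2x + 9. Iterate:
  r_0 = 9 (mod 19)
  r_1 = 294 (mod 361)
Final: r = 294 satisfies f(r) ≡ 0 mod 19^2.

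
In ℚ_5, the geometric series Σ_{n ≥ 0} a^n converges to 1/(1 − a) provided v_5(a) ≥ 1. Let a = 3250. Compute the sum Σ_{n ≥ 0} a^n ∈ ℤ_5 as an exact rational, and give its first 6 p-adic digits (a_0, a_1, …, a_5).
Σ a^n = 1/(1 − a) = -1/3249;  first 6 digits = (1, 0, 0, 1, 0, 1)

v_5(a) = 3 ≥ 1, so the series converges in ℤ_5 to 1/(1 − a) = 1/(1 − 3250) = -1/3249. Expand this rational in ℤ_5: compute digits iteratively via d_i = x_i mod 5, x_{i+1} = (x_i − d_i)/5. The first 6 digits are (1, 0, 0, 1, 0, 1).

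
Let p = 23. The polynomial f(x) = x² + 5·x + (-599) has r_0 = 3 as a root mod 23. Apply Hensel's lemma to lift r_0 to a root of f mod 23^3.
r_2 = 1498 (mod 12167)

Hensel: r_{i+1} = r_i − f(r_i)·(f′(r_i))^{-1} mod 23^{i+2}, f′(x) = 2x + 5. Iterate:
  r_0 = 3 (mod 23)
  r_1 = 440 (mod 529)
  r_2 = 1498 (mod 12167)
Final: r = 1498 satisfies f(r) ≡ 0 mod 23^3.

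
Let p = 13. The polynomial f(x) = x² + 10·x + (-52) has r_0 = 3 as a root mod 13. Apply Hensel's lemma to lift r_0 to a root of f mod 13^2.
r_1 = 120 (mod 169)

Hensel: r_{i+1} = r_i − f(r_i)·(f′(r_i))^{-1} mod 13^{i+2}, f′(x) = 2x + 10. Iterate:
  r_0 = 3 (mod 13)
  r_1 = 120 (mod 169)
Final: r = 120 satisfies f(r) ≡ 0 mod 13^2.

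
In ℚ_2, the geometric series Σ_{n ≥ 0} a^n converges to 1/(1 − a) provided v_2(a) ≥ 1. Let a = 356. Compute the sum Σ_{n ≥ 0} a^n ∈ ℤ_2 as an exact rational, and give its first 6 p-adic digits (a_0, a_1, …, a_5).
Σ a^n = 1/(1 − a) = -1/355;  first 6 digits = (1, 0, 1, 0, 1, 1)

v_2(a) = 2 ≥ 1, so the series converges in ℤ_2 to 1/(1 − a) = 1/(1 − 356) = -1/355. Expand this rational in ℤ_2: compute digits iteratively via d_i = x_i mod 2, x_{i+1} = (x_i − d_i)/2. The first 6 digits are (1, 0, 1, 0, 1, 1).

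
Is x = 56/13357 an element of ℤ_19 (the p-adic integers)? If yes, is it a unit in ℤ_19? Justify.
x ∉ ℤ_19 (v_19(x) = -2 < 0)

ℤ_19 = {x ∈ ℚ_19 : v_19(x) ≥ 0} and ℤ_19^× = {x ∈ ℤ_19 : v_19(x) = 0}. Here v_19(56/13357) = v_19(num) − v_19(den) = -2; compare against these criteria.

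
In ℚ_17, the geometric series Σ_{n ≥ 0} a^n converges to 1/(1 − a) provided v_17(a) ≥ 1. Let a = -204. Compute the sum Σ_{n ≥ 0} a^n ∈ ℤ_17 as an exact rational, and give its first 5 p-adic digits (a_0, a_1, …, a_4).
Σ a^n = 1/(1 − a) = 1/205;  first 5 digits = (1, 5, 7, 14, 13)

v_17(a) = 1 ≥ 1, so the series converges in ℤ_17 to 1/(1 − a) = 1/(1 − (-204)) = 1/205. Expand this rational in ℤ_17: compute digits iteratively via d_i = x_i mod 17, x_{i+1} = (x_i − d_i)/17. The first 5 digits are (1, 5, 7, 14, 13).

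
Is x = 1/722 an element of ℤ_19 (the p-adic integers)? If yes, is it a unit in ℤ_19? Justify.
x ∉ ℤ_19 (v_19(x) = -2 < 0)

ℤ_19 = {x ∈ ℚ_19 : v_19(x) ≥ 0} and ℤ_19^× = {x ∈ ℤ_19 : v_19(x) = 0}. Here v_19(1/722) = v_19(num) − v_19(den) = -2; compare against these criteria.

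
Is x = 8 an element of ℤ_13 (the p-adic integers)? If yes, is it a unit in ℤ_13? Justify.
x ∈ ℤ_13^× (unit); v_13(x) = 0

ℤ_13 = {x ∈ ℚ_13 : v_13(x) ≥ 0} and ℤ_13^× = {x ∈ ℤ_13 : v_13(x) = 0}. Here v_13(8) = v_13(num) − v_13(den) = 0; compare against these criteria.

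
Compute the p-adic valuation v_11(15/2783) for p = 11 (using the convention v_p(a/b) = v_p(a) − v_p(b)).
v_11(15/2783) = -2

Factor powers of 11 from the numerator and denominator of the reduced fraction: 15 = 11^0 · 15 and 2783 = 11^2 · 23. Apply v_p(a/b) = v_p(a) − v_p(b): v_11(15/2783) = 0 − 2 = -2.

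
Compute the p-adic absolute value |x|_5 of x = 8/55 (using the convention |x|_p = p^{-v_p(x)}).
|8/55|_5 = 5

Step 1 — compute v_5(x) by factoring powers of 5 out of the numerator and denominator: v_5(8/55) = -1. Step 2 — apply |x|_p = p^{-v_p(x)} = 5^{1} = 5.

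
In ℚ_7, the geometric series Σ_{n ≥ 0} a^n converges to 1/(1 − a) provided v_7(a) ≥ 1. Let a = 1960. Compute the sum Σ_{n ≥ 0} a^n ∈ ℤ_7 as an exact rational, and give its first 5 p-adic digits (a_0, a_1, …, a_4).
Σ a^n = 1/(1 − a) = -1/1959;  first 5 digits = (1, 0, 5, 5, 4)

v_7(a) = 2 ≥ 1, so the series converges in ℤ_7 to 1/(1 − a) = 1/(1 − 1960) = -1/1959. Expand this rational in ℤ_7: compute digits iteratively via d_i = x_i mod 7, x_{i+1} = (x_i − d_i)/7. The first 5 digits are (1, 0, 5, 5, 4).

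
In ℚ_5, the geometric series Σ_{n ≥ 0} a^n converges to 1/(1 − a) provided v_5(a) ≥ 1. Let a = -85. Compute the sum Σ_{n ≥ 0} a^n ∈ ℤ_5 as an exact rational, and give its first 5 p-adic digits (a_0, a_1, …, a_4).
Σ a^n = 1/(1 − a) = 1/86;  first 5 digits = (1, 3, 0, 4, 4)

v_5(a) = 1 ≥ 1, so the series converges in ℤ_5 to 1/(1 − a) = 1/(1 − (-85)) = 1/86. Expand this rational in ℤ_5: compute digits iteratively via d_i = x_i mod 5, x_{i+1} = (x_i − d_i)/5. The first 5 digits are (1, 3, 0, 4, 4).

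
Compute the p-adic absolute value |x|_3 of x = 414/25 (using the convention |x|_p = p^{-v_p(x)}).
|414/25|_3 = 1/9

Step 1 — compute v_3(x) by factoring powers of 3 out of the numerator and denominator: v_3(414/25) = 2. Step 2 — apply |x|_p = p^{-v_p(x)} = 3^{-2} = 1/9.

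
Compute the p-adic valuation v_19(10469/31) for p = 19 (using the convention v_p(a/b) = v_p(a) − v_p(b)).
v_19(10469/31) = 2

Factor powers of 19 from the numerator and denominator of the reduced fraction: 10469 = 19^2 · 29 and 31 = 19^0 · 31. Apply v_p(a/b) = v_p(a) − v_p(b): v_19(10469/31) = 2 − 0 = 2.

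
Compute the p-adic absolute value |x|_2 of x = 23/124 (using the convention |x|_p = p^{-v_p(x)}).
|23/124|_2 = 4

Step 1 — compute v_2(x) by factoring powers of 2 out of the numerator and denominator: v_2(23/124) = -2. Step 2 — apply |x|_p = p^{-v_p(x)} = 2^{2} = 4.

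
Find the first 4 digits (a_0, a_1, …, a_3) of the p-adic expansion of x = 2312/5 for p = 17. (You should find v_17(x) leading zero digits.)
(a_0, …, a_3) = (0, 0, 5, 10)

v_17(2312/5) = 2, so a_0 = ... = a_1 = 0. Factor out: x = 17^2 · u with u = 8/5 a unit in ℤ_17. Expand u iteratively via a_{v+i} = u_i mod 17, u_{i+1} = (u_i − a_{v+i})/17:
  u_0 = 8/5;  a_2 = 5;  u_1 = (u_0 − 5)/17 = -1/5
  u_1 = -1/5;  a_3 = 10;  u_2 = (u_1 − 10)/17 = -3/5
Digits: (0, 0, 5, 10).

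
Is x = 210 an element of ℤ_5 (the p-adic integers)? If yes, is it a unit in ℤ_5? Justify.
x ∈ ℤ_5 but not a unit; v_5(x) = 1 > 0

ℤ_5 = {x ∈ ℚ_5 : v_5(x) ≥ 0} and ℤ_5^× = {x ∈ ℤ_5 : v_5(x) = 0}. Here v_5(210) = v_5(num) − v_5(den) = 1; compare against these criteria.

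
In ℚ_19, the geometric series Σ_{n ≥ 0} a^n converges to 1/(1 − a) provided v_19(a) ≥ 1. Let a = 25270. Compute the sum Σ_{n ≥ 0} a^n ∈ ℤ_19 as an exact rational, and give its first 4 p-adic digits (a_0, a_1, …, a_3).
Σ a^n = 1/(1 − a) = -1/25269;  first 4 digits = (1, 0, 13, 3)

v_19(a) = 2 ≥ 1, so the series converges in ℤ_19 to 1/(1 − a) = 1/(1 − 25270) = -1/25269. Expand this rational in ℤ_19: compute digits iteratively via d_i = x_i mod 19, x_{i+1} = (x_i − d_i)/19. The first 4 digits are (1, 0, 13, 3).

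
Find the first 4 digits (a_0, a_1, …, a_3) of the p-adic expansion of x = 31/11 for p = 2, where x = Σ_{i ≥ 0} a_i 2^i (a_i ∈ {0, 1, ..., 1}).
(a_0, …, a_3) = (1, 0, 1, 1)

v_2(31/11) = 0 (numerator and denominator both coprime to 2), so x ∈ ℤ_2^×. Compute digits iteratively via a_i = x_i mod 2, x_{i+1} = (x_i − a_i)/2, with x_0 = x:
  x_0 = 31/11;  a_0 = 1;  x_1 = (x_0 − 1)/2 = 10/11
  x_1 = 10/11;  a_1 = 0;  x_2 = (x_1 − 0)/2 = 5/11
  x_2 = 5/11;  a_2 = 1;  x_3 = (x_2 − 1)/2 = -3/11
  x_3 = -3/11;  a_3 = 1;  x_4 = (x_3 − 1)/2 = -7/11
Digits: (1, 0, 1, 1).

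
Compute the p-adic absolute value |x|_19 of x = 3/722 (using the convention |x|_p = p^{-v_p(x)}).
|3/722|_19 = 361

Step 1 — compute v_19(x) by factoring powers of 19 out of the numerator and denominator: v_19(3/722) = -2. Step 2 — apply |x|_p = p^{-v_p(x)} = 19^{2} = 361.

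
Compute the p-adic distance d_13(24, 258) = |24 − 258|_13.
d_13(24, 258) = 1/13

Step 1 — x − y = 24 − 258 = -234. Step 2 — v_13(-234) = 1 (factor: -234 = −(13^1 · 18); the sign does not affect v_p). Step 3 — |x − y|_13 = 13^{-1} = 1/13.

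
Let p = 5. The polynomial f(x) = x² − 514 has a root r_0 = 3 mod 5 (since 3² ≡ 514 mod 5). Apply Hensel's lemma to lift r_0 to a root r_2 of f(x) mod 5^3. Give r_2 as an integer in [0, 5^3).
r_2 = 83 (mod 125)

Hensel's recurrence: r_{i+1} = r_i − f(r_i)·(f′(r_i))^{-1} mod 5^{i+2}, with f′(x) = 2x. Iterate:
  r_0 = 3 (mod 5)
  r_1 = 8 (mod 25)
  r_2 = 83 (mod 125)
Final: r_2 = 83, and one checks f(r_2) ≡ 0 mod 5^3.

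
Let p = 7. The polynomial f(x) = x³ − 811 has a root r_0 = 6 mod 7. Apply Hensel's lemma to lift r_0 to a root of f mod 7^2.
r_1 = 41 (mod 49)

Hensel: r_{i+1} = r_i − f(r_i)/f′(r_i) mod 7^{i+2}, where f′(x) = 3x². Iterate:
  r_0 = 6 (mod 7)
  r_1 = 41 (mod 49)
Final: r = 41 with f(r) ≡ 0 mod 7^2.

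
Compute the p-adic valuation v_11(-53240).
v_11(-53240) = 3

v_11(n) is the largest exponent k such that 11^k divides n. Factor out: -53240 = -11^3 · 40. (Sign doesn't affect v_p.) So v_11(-53240) = 3.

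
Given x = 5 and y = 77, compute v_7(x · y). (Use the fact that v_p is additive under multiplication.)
v_7(385) = 1

v_p(x) = 0 (factor: 5 = 7^0 · 5); v_p(y) = 1 (factor: 77 = 7^1 · 11). Additivity: v_p(xy) = v_p(x) + v_p(y) = 0 + 1 = 1. (Direct check: xy = 385 = 7^1 · (55).)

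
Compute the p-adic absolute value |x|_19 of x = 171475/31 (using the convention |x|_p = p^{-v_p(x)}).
|171475/31|_19 = 1/6859

Step 1 — compute v_19(x) by factoring powers of 19 out of the numerator and denominator: v_19(171475/31) = 3. Step 2 — apply |x|_p = p^{-v_p(x)} = 19^{-3} = 1/6859.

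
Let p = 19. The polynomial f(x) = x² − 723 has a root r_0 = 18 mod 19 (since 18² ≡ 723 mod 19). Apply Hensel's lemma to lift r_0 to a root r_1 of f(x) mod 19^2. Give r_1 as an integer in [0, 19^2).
r_1 = 360 (mod 361)

Hensel's recurrence: r_{i+1} = r_i − f(r_i)·(f′(r_i))^{-1} mod 19^{i+2}, with f′(x) = 2x. Iterate:
  r_0 = 18 (mod 19)
  r_1 = 360 (mod 361)
Final: r_1 = 360, and one checks f(r_1) ≡ 0 mod 19^2.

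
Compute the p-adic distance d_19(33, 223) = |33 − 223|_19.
d_19(33, 223) = 1/19

Step 1 — x − y = 33 − 223 = -190. Step 2 — v_19(-190) = 1 (factor: -190 = −(19^1 · 10); the sign does not affect v_p). Step 3 — |x − y|_19 = 19^{-1} = 1/19.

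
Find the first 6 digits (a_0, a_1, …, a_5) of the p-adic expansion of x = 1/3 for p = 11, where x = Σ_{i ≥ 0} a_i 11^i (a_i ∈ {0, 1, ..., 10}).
(a_0, …, a_5) = (4, 7, 3, 7, 3, 7)

v_11(1/3) = 0 (numerator and denominator both coprime to 11), so x ∈ ℤ_11^×. Compute digits iteratively via a_i = x_i mod 11, x_{i+1} = (x_i − a_i)/11, with x_0 = x:
  x_0 = 1/3;  a_0 = 4;  x_1 = (x_0 − 4)/11 = -1/3
  x_1 = -1/3;  a_1 = 7;  x_2 = (x_1 − 7)/11 = -2/3
  x_2 = -2/3;  a_2 = 3;  x_3 = (x_2 − 3)/11 = -1/3
  x_3 = -1/3;  a_3 = 7;  x_4 = (x_3 − 7)/11 = -2/3
  x_4 = -2/3;  a_4 = 3;  x_5 = (x_4 − 3)/11 = -1/3
  x_5 = -1/3;  a_5 = 7;  x_6 = (x_5 − 7)/11 = -2/3
Digits: (4, 7, 3, 7, 3, 7).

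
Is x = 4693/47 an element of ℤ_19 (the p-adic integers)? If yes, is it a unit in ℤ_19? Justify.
x ∈ ℤ_19 but not a unit; v_19(x) = 2 > 0

ℤ_19 = {x ∈ ℚ_19 : v_19(x) ≥ 0} and ℤ_19^× = {x ∈ ℤ_19 : v_19(x) = 0}. Here v_19(4693/47) = v_19(num) − v_19(den) = 2; compare against these criteria.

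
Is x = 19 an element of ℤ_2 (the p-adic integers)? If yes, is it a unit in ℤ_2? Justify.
x ∈ ℤ_2^× (unit); v_2(x) = 0

ℤ_2 = {x ∈ ℚ_2 : v_2(x) ≥ 0} and ℤ_2^× = {x ∈ ℤ_2 : v_2(x) = 0}. Here v_2(19) = v_2(num) − v_2(den) = 0; compare against these criteria.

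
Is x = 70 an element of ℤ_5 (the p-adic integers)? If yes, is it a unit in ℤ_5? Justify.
x ∈ ℤ_5 but not a unit; v_5(x) = 1 > 0

ℤ_5 = {x ∈ ℚ_5 : v_5(x) ≥ 0} and ℤ_5^× = {x ∈ ℤ_5 : v_5(x) = 0}. Here v_5(70) = v_5(num) − v_5(den) = 1; compare against these criteria.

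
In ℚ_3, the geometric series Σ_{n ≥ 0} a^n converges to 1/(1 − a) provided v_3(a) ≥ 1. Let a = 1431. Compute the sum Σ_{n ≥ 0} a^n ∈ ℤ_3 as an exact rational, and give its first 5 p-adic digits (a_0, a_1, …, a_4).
Σ a^n = 1/(1 − a) = -1/1430;  first 5 digits = (1, 0, 0, 2, 2)

v_3(a) = 3 ≥ 1, so the series converges in ℤ_3 to 1/(1 − a) = 1/(1 − 1431) = -1/1430. Expand this rational in ℤ_3: compute digits iteratively via d_i = x_i mod 3, x_{i+1} = (x_i − d_i)/3. The first 5 digits are (1, 0, 0, 2, 2).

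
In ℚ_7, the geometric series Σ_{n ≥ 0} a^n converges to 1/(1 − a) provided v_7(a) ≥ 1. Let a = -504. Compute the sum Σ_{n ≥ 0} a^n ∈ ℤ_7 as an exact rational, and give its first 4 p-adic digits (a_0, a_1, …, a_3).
Σ a^n = 1/(1 − a) = 1/505;  first 4 digits = (1, 5, 0, 3)

v_7(a) = 1 ≥ 1, so the series converges in ℤ_7 to 1/(1 − a) = 1/(1 − (-504)) = 1/505. Expand this rational in ℤ_7: compute digits iteratively via d_i = x_i mod 7, x_{i+1} = (x_i − d_i)/7. The first 4 digits are (1, 5, 0, 3).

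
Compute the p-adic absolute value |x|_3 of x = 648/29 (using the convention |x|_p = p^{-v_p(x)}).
|648/29|_3 = 1/81

Step 1 — compute v_3(x) by factoring powers of 3 out of the numerator and denominator: v_3(648/29) = 4. Step 2 — apply |x|_p = p^{-v_p(x)} = 3^{-4} = 1/81.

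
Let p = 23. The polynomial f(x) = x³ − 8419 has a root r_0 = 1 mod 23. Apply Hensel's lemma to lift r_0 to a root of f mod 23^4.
r_3 = 110723 (mod 279841)

Hensel: r_{i+1} = r_i − f(r_i)/f′(r_i) mod 23^{i+2}, where f′(x) = 3x². Iterate:
  r_0 = 1 (mod 23)
  r_1 = 162 (mod 529)
  r_2 = 1220 (mod 12167)
  r_3 = 110723 (mod 279841)
Final: r = 110723 with f(r) ≡ 0 mod 23^4.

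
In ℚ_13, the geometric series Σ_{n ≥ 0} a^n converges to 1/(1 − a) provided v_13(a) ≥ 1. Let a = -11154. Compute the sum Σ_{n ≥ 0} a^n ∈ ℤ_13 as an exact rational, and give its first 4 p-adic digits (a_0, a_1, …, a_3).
Σ a^n = 1/(1 − a) = 1/11155;  first 4 digits = (1, 0, 12, 7)

v_13(a) = 2 ≥ 1, so the series converges in ℤ_13 to 1/(1 − a) = 1/(1 − (-11154)) = 1/11155. Expand this rational in ℤ_13: compute digits iteratively via d_i = x_i mod 13, x_{i+1} = (x_i − d_i)/13. The first 4 digits are (1, 0, 12, 7).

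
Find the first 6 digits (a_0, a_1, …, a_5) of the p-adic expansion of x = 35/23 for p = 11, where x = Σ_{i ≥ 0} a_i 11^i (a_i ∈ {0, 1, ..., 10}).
(a_0, …, a_5) = (2, 10, 1, 7, 7, 6)

v_11(35/23) = 0 (numerator and denominator both coprime to 11), so x ∈ ℤ_11^×. Compute digits iteratively via a_i = x_i mod 11, x_{i+1} = (x_i − a_i)/11, with x_0 = x:
  x_0 = 35/23;  a_0 = 2;  x_1 = (x_0 − 2)/11 = -1/23
  x_1 = -1/23;  a_1 = 10;  x_2 = (x_1 − 10)/11 = -21/23
  x_2 = -21/23;  a_2 = 1;  x_3 = (x_2 − 1)/11 = -4/23
  x_3 = -4/23;  a_3 = 7;  x_4 = (x_3 − 7)/11 = -15/23
  x_4 = -15/23;  a_4 = 7;  x_5 = (x_4 − 7)/11 = -16/23
  x_5 = -16/23;  a_5 = 6;  x_6 = (x_5 − 6)/11 = -14/23
Digits: (2, 10, 1, 7, 7, 6).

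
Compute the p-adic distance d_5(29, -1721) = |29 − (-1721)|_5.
d_5(29, -1721) = 1/125

Step 1 — x − y = 29 − (-1721) = 1750. Step 2 — v_5(1750) = 3 (factor: 1750 = (5^3 · 14); the sign does not affect v_p). Step 3 — |x − y|_5 = 5^{-3} = 1/125.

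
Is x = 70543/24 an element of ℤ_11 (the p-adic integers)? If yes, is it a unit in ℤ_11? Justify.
x ∈ ℤ_11 but not a unit; v_11(x) = 3 > 0

ℤ_11 = {x ∈ ℚ_11 : v_11(x) ≥ 0} and ℤ_11^× = {x ∈ ℤ_11 : v_11(x) = 0}. Here v_11(70543/24) = v_11(num) − v_11(den) = 3; compare against these criteria.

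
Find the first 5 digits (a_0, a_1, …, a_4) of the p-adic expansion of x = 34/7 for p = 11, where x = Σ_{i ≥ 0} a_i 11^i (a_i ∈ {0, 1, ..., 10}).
(a_0, …, a_4) = (8, 6, 1, 3, 6)

v_11(34/7) = 0 (numerator and denominator both coprime to 11), so x ∈ ℤ_11^×. Compute digits iteratively via a_i = x_i mod 11, x_{i+1} = (x_i − a_i)/11, with x_0 = x:
  x_0 = 34/7;  a_0 = 8;  x_1 = (x_0 − 8)/11 = -2/7
  x_1 = -2/7;  a_1 = 6;  x_2 = (x_1 − 6)/11 = -4/7
  x_2 = -4/7;  a_2 = 1;  x_3 = (x_2 − 1)/11 = -1/7
  x_3 = -1/7;  a_3 = 3;  x_4 = (x_3 − 3)/11 = -2/7
  x_4 = -2/7;  a_4 = 6;  x_5 = (x_4 − 6)/11 = -4/7
Digits: (8, 6, 1, 3, 6).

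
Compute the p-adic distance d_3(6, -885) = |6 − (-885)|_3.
d_3(6, -885) = 1/81

Step 1 — x − y = 6 − (-885) = 891. Step 2 — v_3(891) = 4 (factor: 891 = (3^4 · 11); the sign does not affect v_p). Step 3 — |x − y|_3 = 3^{-4} = 1/81.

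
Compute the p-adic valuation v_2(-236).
v_2(-236) = 2

v_2(n) is the largest exponent k such that 2^k divides n. Factor out: -236 = -2^2 · 59. (Sign doesn't affect v_p.) So v_2(-236) = 2.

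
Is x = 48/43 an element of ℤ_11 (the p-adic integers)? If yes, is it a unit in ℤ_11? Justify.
x ∈ ℤ_11^× (unit); v_11(x) = 0

ℤ_11 = {x ∈ ℚ_11 : v_11(x) ≥ 0} and ℤ_11^× = {x ∈ ℤ_11 : v_11(x) = 0}. Here v_11(48/43) = v_11(num) − v_11(den) = 0; compare against these criteria.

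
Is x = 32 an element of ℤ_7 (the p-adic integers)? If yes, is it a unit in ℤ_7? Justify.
x ∈ ℤ_7^× (unit); v_7(x) = 0

ℤ_7 = {x ∈ ℚ_7 : v_7(x) ≥ 0} and ℤ_7^× = {x ∈ ℤ_7 : v_7(x) = 0}. Here v_7(32) = v_7(num) − v_7(den) = 0; compare against these criteria.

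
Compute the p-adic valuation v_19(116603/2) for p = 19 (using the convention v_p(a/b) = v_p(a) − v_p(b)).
v_19(116603/2) = 3

Factor powers of 19 from the numerator and denominator of the reduced fraction: 116603 = 19^3 · 17 and 2 = 19^0 · 2. Apply v_p(a/b) = v_p(a) − v_p(b): v_19(116603/2) = 3 − 0 = 3.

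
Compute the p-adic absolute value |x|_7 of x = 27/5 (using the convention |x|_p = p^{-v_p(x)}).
|27/5|_7 = 1

Step 1 — compute v_7(x) by factoring powers of 7 out of the numerator and denominator: v_7(27/5) = 0. Step 2 — apply |x|_p = p^{-v_p(x)} = 7^{0} = 1.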